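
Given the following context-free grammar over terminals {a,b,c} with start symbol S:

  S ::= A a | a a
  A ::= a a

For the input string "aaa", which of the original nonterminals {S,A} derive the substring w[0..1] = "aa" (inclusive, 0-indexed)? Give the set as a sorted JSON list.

CNF form of G:
  S -> A T0 | T0 T0
  A -> T0 T0
  T0 -> a

CYK table (by increasing span) — only the sub-triangle for w[0..1]:
  cell(0,0) a: {T0}  orig:{}
  cell(1,1) a: {T0}  orig:{}
  cell(0,1) aa: {A,S}

Original NTs in T[0,1] deriving "aa": ["A", "S"]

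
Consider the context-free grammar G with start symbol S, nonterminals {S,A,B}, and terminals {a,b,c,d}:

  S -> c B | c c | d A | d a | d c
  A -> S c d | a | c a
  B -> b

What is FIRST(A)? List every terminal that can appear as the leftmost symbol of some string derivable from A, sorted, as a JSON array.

FIRST sets, iterate to fixpoint:
pass 1:
  A via A→a: +{a}
  A via A→c a: +{c}
  B via B→b: +{b}
  S via S→c B: +{c}
  S via S→d A: +{d}
  FIRST(S)={c,d}  FIRST(A)={a,c}  FIRST(B)={b}
pass 2:
  A via A→S c d: +{d}
  FIRST(S)={c,d}  FIRST(A)={a,c,d}  FIRST(B)={b}
pass 3: (no change)
  FIRST(S)={c,d}  FIRST(A)={a,c,d}  FIRST(B)={b}

FIRST(A) = ["a", "c", "d"]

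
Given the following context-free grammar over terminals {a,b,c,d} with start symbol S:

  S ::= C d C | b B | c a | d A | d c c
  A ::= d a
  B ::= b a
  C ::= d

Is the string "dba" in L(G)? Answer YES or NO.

Convert to CNF:
  S -> C X4 | T0 A | T0 X5 | T2 B | T3 T1
  A -> T0 T1
  B -> T2 T1
  C -> d
  T0 -> d
  T1 -> a
  T2 -> b
  T3 -> c
  X4 -> T0 C
  X5 -> T3 T3

CYK table (by increasing span):
  cell(0,0) d: {C,T0}  orig:{C}
  cell(1,1) b: {T2}  orig:{}
  cell(2,2) a: {T1}  orig:{}
  cell(0,1) db: ∅
  cell(1,2) ba: {B}
  cell(0,2) dba: ∅

S ∉ T[0,2] ⇒ NO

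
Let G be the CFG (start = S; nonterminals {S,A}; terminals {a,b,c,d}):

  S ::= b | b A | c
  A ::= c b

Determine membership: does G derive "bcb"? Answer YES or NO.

Convert to CNF:
  S -> T1 A | b | c
  A -> T0 T1
  T0 -> c
  T1 -> b

Fill CYK table bottom-up:
  cell(0,0) b: {S,T1}  orig:{S}
  cell(1,1) c: {S,T0}  orig:{S}
  cell(2,2) b: {S,T1}  orig:{S}
  cell(0,1) bc: ∅
  cell(1,2) cb: {A}
  cell(0,2) bcb: {S}

S ∈ T[0,2] ⇒ YES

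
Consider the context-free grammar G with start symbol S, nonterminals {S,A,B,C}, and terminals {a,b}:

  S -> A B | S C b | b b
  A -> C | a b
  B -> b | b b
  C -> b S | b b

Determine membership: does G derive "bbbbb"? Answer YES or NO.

CNF form of G:
  S -> A B | S X2 | T1 T1
  A -> T0 T1 | T1 S | T1 T1
  B -> T1 T1 | b
  C -> T1 S | T1 T1
  T0 -> a
  T1 -> b
  X2 -> C T1

CYK fill:
  [0..0]={B,T1}  "b"  orig:{B}
  [1..1]={B,T1}  "b"  orig:{B}
  [2..2]={B,T1}  "b"  orig:{B}
  [3..3]={B,T1}  "b"  orig:{B}
  [4..4]={B,T1}  "b"  orig:{B}
  [0..1]={A,B,C,S}  "bb"
  [1..2]={A,B,C,S}  "bb"
  [2..3]={A,B,C,S}  "bb"
  [3..4]={A,B,C,S}  "bb"
  [0..2]={A,C,S,X2}  "bbb"  orig:{A,C,S}
  [1..3]={A,C,S,X2}  "bbb"  orig:{A,C,S}
  [2..4]={A,C,S,X2}  "bbb"  orig:{A,C,S}
  [0..3]={A,C,S,X2}  "bbbb"  orig:{A,C,S}
  [1..4]={A,C,S,X2}  "bbbb"  orig:{A,C,S}
  [0..4]={A,C,S,X2}  "bbbbb"  orig:{A,C,S}

S ∈ T[0,4] ⇒ YES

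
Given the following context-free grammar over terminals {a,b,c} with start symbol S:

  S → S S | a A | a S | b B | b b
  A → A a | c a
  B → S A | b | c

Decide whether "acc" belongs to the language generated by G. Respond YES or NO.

Convert to CNF:
  S -> S S | T0 A | T0 S | T2 B | T2 T2
  A -> A T0 | T1 T0
  B -> S A | b | c
  T0 -> a
  T1 -> c
  T2 -> b

CYK fill:
  T[0,0] 'a' = {T0}  orig:{}
  T[1,1] 'c' = {B,T1}  orig:{B}
  T[2,2] 'c' = {B,T1}  orig:{B}
  T[0,1] 'ac' = ∅
  T[1,2] 'cc' = ∅
  T[0,2] 'acc' = ∅

S ∉ T[0,2] ⇒ NO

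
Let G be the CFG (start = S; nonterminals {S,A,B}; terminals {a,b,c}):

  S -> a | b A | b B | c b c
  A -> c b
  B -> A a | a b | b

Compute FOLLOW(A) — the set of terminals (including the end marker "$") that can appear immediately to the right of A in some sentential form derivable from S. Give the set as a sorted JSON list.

Compute FIRST by fixpoint:
round 1:
  A via A→c b: +{c}
  B via B→A a: +{c}
  B via B→a b: +{a}
  B via B→b: +{b}
  S via S→a: +{a}
  S via S→b A: +{b}
  S via S→c b c: +{c}
  S: {a,b,c}  A: {c}  B: {a,b,c}
round 2: done
  S: {a,b,c}  A: {c}  B: {a,b,c}

Compute FOLLOW by fixpoint:
initialize: $ ∈ FOLLOW(S)
round 1:
  B→A a: FOLLOW(A) ⊇ FIRST(a) = {a}; new: +{a}
  S→b A: FOLLOW(A) ⊇ FOLLOW(S) ⊇ {$}; new: +{$}
  S→b B: FOLLOW(B) ⊇ FOLLOW(S) ⊇ {$}; new: +{$}
  FOLLOW(S)={$}  FOLLOW(A)={$,a}  FOLLOW(B)={$}
round 2: (stable)
  FOLLOW(S)={$}  FOLLOW(A)={$,a}  FOLLOW(B)={$}

FOLLOW(A) = ["$", "a"]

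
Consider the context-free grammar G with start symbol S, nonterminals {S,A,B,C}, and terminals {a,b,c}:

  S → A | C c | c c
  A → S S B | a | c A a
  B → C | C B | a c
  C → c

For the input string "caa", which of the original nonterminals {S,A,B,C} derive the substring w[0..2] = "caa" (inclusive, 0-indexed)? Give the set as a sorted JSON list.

CNF form of G:
  S -> C T0 | S X4 | T0 T0 | T0 X5 | a
  A -> S X2 | T0 X3 | a
  B -> C B | T1 T0 | c
  C -> c
  T0 -> c
  T1 -> a
  X2 -> S B
  X3 -> A T1
  X4 -> S B
  X5 -> A T1

CYK table (by increasing span) — only the sub-triangle for w[0..2]:
  cell(0,0) c: {B,C,T0}  orig:{B,C}
  cell(1,1) a: {A,S,T1}  orig:{A,S}
  cell(2,2) a: {A,S,T1}  orig:{A,S}
  cell(0,1) ca: ∅
  cell(1,2) aa: {X3,X5}  orig:{}
  cell(0,2) caa: {A,S}

Original NTs in T[0,2] deriving "caa": ["A", "S"]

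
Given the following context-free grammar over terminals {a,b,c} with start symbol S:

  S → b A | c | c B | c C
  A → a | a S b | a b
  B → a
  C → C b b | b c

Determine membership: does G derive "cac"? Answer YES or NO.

Convert to CNF:
  S -> T1 A | T2 B | T2 C | c
  A -> T0 T1 | T0 X3 | a
  B -> a
  C -> C X4 | T1 T2
  T0 -> a
  T1 -> b
  T2 -> c
  X3 -> S T1
  X4 -> T1 T1

CYK fill:
  T[0,0] 'c' = {S,T2}  orig:{S}
  T[1,1] 'a' = {A,B,T0}  orig:{A,B}
  T[2,2] 'c' = {S,T2}  orig:{S}
  T[0,1] 'ca' = {S}
  T[1,2] 'ac' = ∅
  T[0,2] 'cac' = ∅

S ∉ T[0,2] ⇒ NO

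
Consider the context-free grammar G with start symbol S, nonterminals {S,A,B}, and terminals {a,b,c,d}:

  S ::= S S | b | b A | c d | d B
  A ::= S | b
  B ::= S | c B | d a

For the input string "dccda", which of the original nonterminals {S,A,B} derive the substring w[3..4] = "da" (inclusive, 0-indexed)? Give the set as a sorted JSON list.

CNF form of G:
  S -> S S | T0 A | T1 T2 | T2 B | b
  A -> S S | T0 A | T1 T2 | T2 B | b
  B -> S S | T0 A | T1 B | T1 T2 | T2 B | T2 T3 | b
  T0 -> b
  T1 -> c
  T2 -> d
  T3 -> a

CYK table (by increasing span), restricted to cells inside w[3..4]:
  cell(3,3) d: {T2}  orig:{}
  cell(4,4) a: {T3}  orig:{}
  cell(3,4) da: {B}

Original NTs in T[3,4] deriving "da": ["B"]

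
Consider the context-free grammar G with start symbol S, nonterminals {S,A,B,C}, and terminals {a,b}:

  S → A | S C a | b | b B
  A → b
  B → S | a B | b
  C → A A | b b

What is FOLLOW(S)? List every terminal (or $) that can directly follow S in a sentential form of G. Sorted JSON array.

FIRST sets, iterate to fixpoint:
round 1:
  A via A→b: +{b}
  B via B→a B: +{a}
  B via B→b: +{b}
  C via C→A A: +{b}
  S via S→A: +{b}
  FIRST[S]={b}  FIRST[A]={b}  FIRST[B]={a,b}  FIRST[C]={b}
round 2: (no change)
  FIRST[S]={b}  FIRST[A]={b}  FIRST[B]={a,b}  FIRST[C]={b}

FOLLOW iteration:
initialize: $ ∈ FOLLOW(S)
[1]
  C→A A: FOLLOW(A) ⊇ FIRST(A) = {b}; new: +{b}
  S→A: FOLLOW(A) ⊇ FOLLOW(S) ⊇ {$}; new: +{$}
  S→S C a: FOLLOW(S) ⊇ FIRST(C) = {b}; new: +{b}
  S→S C a: FOLLOW(C) ⊇ FIRST(a) = {a}; new: +{a}
  S→b B: FOLLOW(B) ⊇ FOLLOW(S) ⊇ {$,b}; new: +{$,b}
  FOLLOW[S]={$,b}  FOLLOW[A]={$,b}  FOLLOW[B]={$,b}  FOLLOW[C]={a}
[2]
  C→A A: FOLLOW(A) ⊇ FOLLOW(C) ⊇ {a}; new: +{a}
  FOLLOW[S]={$,b}  FOLLOW[A]={$,a,b}  FOLLOW[B]={$,b}  FOLLOW[C]={a}
[3] (no change)
  FOLLOW[S]={$,b}  FOLLOW[A]={$,a,b}  FOLLOW[B]={$,b}  FOLLOW[C]={a}

FOLLOW(S) = ["$", "b"]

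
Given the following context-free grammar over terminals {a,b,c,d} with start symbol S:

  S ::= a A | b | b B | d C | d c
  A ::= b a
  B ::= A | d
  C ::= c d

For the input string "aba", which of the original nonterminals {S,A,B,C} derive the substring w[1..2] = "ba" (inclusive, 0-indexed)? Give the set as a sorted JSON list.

CNF form of G:
  S -> T0 B | T1 A | T3 C | T3 T2 | b
  A -> T0 T1
  B -> T0 T1 | d
  C -> T2 T3
  T0 -> b
  T1 -> a
  T2 -> c
  T3 -> d

CYK fill (cells [i..j] with 1 ≤ i ≤ j ≤ 2 only):
  cell(1,1) b: {S,T0}  orig:{S}
  cell(2,2) a: {T1}  orig:{}
  cell(1,2) ba: {A,B}

Original NTs in T[1,2] deriving "ba": ["A", "B"]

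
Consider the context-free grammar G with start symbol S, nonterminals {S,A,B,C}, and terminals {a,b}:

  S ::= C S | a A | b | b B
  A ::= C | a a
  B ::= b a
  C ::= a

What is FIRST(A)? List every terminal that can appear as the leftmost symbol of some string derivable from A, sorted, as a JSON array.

Compute FIRST by fixpoint:
[1]
  A via A→a a: +{a}
  B via B→b a: +{b}
  C via C→a: +{a}
  S via S→C S: +{a}
  S via S→b: +{b}
  FIRST(S)={a,b}  FIRST(A)={a}  FIRST(B)={b}  FIRST(C)={a}
[2] done
  FIRST(S)={a,b}  FIRST(A)={a}  FIRST(B)={b}  FIRST(C)={a}

FIRST(A) = ["a"]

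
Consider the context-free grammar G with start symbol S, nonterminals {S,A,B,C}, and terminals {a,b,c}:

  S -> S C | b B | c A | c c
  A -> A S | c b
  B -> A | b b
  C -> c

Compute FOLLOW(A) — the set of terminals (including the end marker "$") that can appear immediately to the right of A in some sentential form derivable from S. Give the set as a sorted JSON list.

FIRST iteration:
iter 1:
  A via A→c b: +{c}
  B via B→A: +{c}
  B via B→b b: +{b}
  C via C→c: +{c}
  S via S→b B: +{b}
  S via S→c A: +{c}
  S: {b,c}  A: {c}  B: {b,c}  C: {c}
iter 2: — fixpoint
  S: {b,c}  A: {c}  B: {b,c}  C: {c}

FOLLOW iteration:
FOLLOW(S) := {$}
pass 1:
  A→A S: FOLLOW(A) ⊇ FIRST(S) = {b,c}; new: +{b,c}
  A→A S: FOLLOW(S) ⊇ FOLLOW(A) ⊇ {b,c}; new: +{b,c}
  S→S C: FOLLOW(C) ⊇ FOLLOW(S) ⊇ {$,b,c}; new: +{$,b,c}
  S→b B: FOLLOW(B) ⊇ FOLLOW(S) ⊇ {$,b,c}; new: +{$,b,c}
  S→c A: FOLLOW(A) ⊇ FOLLOW(S) ⊇ {$,b,c}; new: +{$}
  FOLLOW(S)={$,b,c}  FOLLOW(A)={$,b,c}  FOLLOW(B)={$,b,c}  FOLLOW(C)={$,b,c}
pass 2: (no change)
  FOLLOW(S)={$,b,c}  FOLLOW(A)={$,b,c}  FOLLOW(B)={$,b,c}  FOLLOW(C)={$,b,c}

FOLLOW(A) = ["$", "b", "c"]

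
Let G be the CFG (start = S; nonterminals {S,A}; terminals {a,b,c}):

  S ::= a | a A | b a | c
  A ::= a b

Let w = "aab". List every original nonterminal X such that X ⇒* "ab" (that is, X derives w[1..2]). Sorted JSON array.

CNF form of G:
  S -> T0 A | T1 T0 | a | c
  A -> T0 T1
  T0 -> a
  T1 -> b

CYK fill — only the sub-triangle for w[1..2]:
  cell(1,1) a: {S,T0}  orig:{S}
  cell(2,2) b: {T1}  orig:{}
  cell(1,2) ab: {A}

Original NTs in T[1,2] deriving "ab": ["A"]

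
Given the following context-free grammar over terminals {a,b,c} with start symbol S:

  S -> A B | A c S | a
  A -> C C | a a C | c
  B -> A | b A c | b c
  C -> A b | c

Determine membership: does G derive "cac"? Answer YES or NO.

Convert to CNF:
  S -> A B | A X6 | a
  A -> C C | T0 X3 | c
  B -> C C | T0 X4 | T1 T2 | T1 X5 | c
  C -> A T1 | c
  T0 -> a
  T1 -> b
  T2 -> c
  X3 -> T0 C
  X4 -> T0 C
  X5 -> A T2
  X6 -> T2 S

Fill CYK table bottom-up:
  [0..0]={A,B,C,T2}  "c"  orig:{A,B,C}
  [1..1]={S,T0}  "a"  orig:{S}
  [2..2]={A,B,C,T2}  "c"  orig:{A,B,C}
  [0..1]={X6}  "ca"  orig:{}
  [1..2]={X3,X4}  "ac"  orig:{}
  [0..2]=∅  "cac"

S ∉ T[0,2] ⇒ NO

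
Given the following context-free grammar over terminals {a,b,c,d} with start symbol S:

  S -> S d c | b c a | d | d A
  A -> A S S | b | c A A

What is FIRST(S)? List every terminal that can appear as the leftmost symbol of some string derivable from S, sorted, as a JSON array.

FIRST sets, iterate to fixpoint:
iter 1:
  A via A→b: +{b}
  A via A→c A A: +{c}
  S via S→b c a: +{b}
  S via S→d: +{d}
  FIRST(S)={b,d}  FIRST(A)={b,c}
iter 2: (no change)
  FIRST(S)={b,d}  FIRST(A)={b,c}

FIRST(S) = ["b", "d"]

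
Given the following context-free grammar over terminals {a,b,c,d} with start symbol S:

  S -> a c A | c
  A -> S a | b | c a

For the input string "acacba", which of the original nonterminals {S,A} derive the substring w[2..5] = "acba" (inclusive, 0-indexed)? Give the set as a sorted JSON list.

CNF form of G:
  S -> T0 X2 | c
  A -> S T0 | T1 T0 | b
  T0 -> a
  T1 -> c
  X2 -> T1 A

CYK fill — only the sub-triangle for w[2..5]:
  cell(2,2) a: {T0}  orig:{}
  cell(3,3) c: {S,T1}  orig:{S}
  cell(4,4) b: {A}
  cell(5,5) a: {T0}  orig:{}
  cell(2,3) ac: ∅
  cell(3,4) cb: {X2}  orig:{}
  cell(4,5) ba: ∅
  cell(2,4) acb: {S}
  cell(3,5) cba: ∅
  cell(2,5) acba: {A}

Original NTs in T[2,5] deriving "acba": ["A"]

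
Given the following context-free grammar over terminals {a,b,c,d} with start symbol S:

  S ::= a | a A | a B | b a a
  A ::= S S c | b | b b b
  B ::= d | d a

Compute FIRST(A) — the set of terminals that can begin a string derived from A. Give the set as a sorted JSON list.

FIRST sets, iterate to fixpoint:
iter 1:
  A via A→b: +{b}
  B via B→d: +{d}
  S via S→a: +{a}
  S via S→b a a: +{b}
  FIRST[S]={a,b}  FIRST[A]={b}  FIRST[B]={d}
iter 2:
  A via A→S S c: +{a}
  FIRST[S]={a,b}  FIRST[A]={a,b}  FIRST[B]={d}
iter 3: — fixpoint
  FIRST[S]={a,b}  FIRST[A]={a,b}  FIRST[B]={d}

FIRST(A) = ["a", "b"]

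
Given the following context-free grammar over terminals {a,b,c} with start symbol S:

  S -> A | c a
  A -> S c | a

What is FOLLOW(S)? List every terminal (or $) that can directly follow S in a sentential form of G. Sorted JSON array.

FIRST sets, iterate to fixpoint:
[1]
  A via A→a: +{a}
  S via S→A: +{a}
  S via S→c a: +{c}
  S: {a,c}  A: {a}
[2]
  A via A→S c: +{c}
  S: {a,c}  A: {a,c}
[3] (no change)
  S: {a,c}  A: {a,c}

FOLLOW iteration:
initialize: $ ∈ FOLLOW(S)
pass 1:
  A→S c: FOLLOW(S) ⊇ FIRST(c) = {c}; new: +{c}
  S→A: FOLLOW(A) ⊇ FOLLOW(S) ⊇ {$,c}; new: +{$,c}
  S: {$,c}  A: {$,c}
pass 2: (stable)
  S: {$,c}  A: {$,c}

FOLLOW(S) = ["$", "c"]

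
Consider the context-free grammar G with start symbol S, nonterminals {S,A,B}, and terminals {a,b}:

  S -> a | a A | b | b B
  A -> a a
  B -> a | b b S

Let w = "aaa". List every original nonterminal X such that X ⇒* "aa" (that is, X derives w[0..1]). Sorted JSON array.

Convert to CNF:
  S -> T0 A | T1 B | a | b
  A -> T0 T0
  B -> T1 X2 | a
  T0 -> a
  T1 -> b
  X2 -> T1 S

CYK table (by increasing span) — only the sub-triangle for w[0..1]:
  [0..0]={B,S,T0}  "a"  orig:{B,S}
  [1..1]={B,S,T0}  "a"  orig:{B,S}
  [0..1]={A}  "aa"

Original NTs in T[0,1] deriving "aa": ["A"]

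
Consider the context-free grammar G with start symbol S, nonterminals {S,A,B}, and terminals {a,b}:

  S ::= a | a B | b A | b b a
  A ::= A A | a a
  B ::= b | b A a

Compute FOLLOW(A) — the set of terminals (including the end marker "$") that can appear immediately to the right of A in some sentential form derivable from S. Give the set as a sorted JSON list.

Compute FIRST by fixpoint:
iter 1:
  A via A→a a: +{a}
  B via B→b: +{b}
  S via S→a: +{a}
  S via S→b A: +{b}
  FIRST[S]={a,b}  FIRST[A]={a}  FIRST[B]={b}
iter 2: — fixpoint
  FIRST[S]={a,b}  FIRST[A]={a}  FIRST[B]={b}

FOLLOW iteration:
FOLLOW(S) := {$}
pass 1:
  A→A A: FOLLOW(A) ⊇ FIRST(A) = {a}; new: +{a}
  S→a B: FOLLOW(B) ⊇ FOLLOW(S) ⊇ {$}; new: +{$}
  S→b A: FOLLOW(A) ⊇ FOLLOW(S) ⊇ {$}; new: +{$}
  FOLLOW(S)={$}  FOLLOW(A)={$,a}  FOLLOW(B)={$}
pass 2: (stable)
  FOLLOW(S)={$}  FOLLOW(A)={$,a}  FOLLOW(B)={$}

FOLLOW(A) = ["$", "a"]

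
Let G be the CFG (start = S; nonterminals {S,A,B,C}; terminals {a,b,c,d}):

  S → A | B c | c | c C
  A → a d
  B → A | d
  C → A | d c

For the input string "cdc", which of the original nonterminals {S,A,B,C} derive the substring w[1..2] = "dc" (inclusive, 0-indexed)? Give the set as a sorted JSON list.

CNF form of G:
  S -> B T2 | T0 T1 | T2 C | c
  A -> T0 T1
  B -> T0 T1 | d
  C -> T0 T1 | T1 T2
  T0 -> a
  T1 -> d
  T2 -> c

Fill CYK table bottom-up — only the sub-triangle for w[1..2]:
  cell(1,1) d: {B,T1}  orig:{B}
  cell(2,2) c: {S,T2}  orig:{S}
  cell(1,2) dc: {C,S}

Original NTs in T[1,2] deriving "dc": ["C", "S"]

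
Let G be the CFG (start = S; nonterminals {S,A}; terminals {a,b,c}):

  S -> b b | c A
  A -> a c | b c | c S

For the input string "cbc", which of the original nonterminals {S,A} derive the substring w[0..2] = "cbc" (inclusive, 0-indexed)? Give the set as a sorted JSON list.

Convert to CNF:
  S -> T1 A | T2 T2
  A -> T0 T1 | T1 S | T2 T1
  T0 -> a
  T1 -> c
  T2 -> b

Fill CYK table bottom-up — only the sub-triangle for w[0..2]:
  cell(0,0) c: {T1}  orig:{}
  cell(1,1) b: {T2}  orig:{}
  cell(2,2) c: {T1}  orig:{}
  cell(0,1) cb: ∅
  cell(1,2) bc: {A}
  cell(0,2) cbc: {S}

Original NTs in T[0,2] deriving "cbc": ["S"]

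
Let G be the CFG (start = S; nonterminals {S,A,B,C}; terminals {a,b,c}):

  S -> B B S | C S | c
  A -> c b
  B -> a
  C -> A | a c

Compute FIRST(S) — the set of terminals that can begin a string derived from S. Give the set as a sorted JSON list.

Compute FIRST by fixpoint:
pass 1:
  A via A→c b: +{c}
  B via B→a: +{a}
  C via C→A: +{c}
  C via C→a c: +{a}
  S via S→B B S: +{a}
  S via S→C S: +{c}
  FIRST(S)={a,c}  FIRST(A)={c}  FIRST(B)={a}  FIRST(C)={a,c}
pass 2: — fixpoint
  FIRST(S)={a,c}  FIRST(A)={c}  FIRST(B)={a}  FIRST(C)={a,c}

FIRST(S) = ["a", "c"]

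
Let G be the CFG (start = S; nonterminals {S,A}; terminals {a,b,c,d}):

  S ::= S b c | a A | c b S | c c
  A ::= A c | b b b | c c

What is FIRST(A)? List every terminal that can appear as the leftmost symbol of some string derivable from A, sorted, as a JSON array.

FIRST iteration:
pass 1:
  A via A→b b b: +{b}
  A via A→c c: +{c}
  S via S→a A: +{a}
  S via S→c b S: +{c}
  S: {a,c}  A: {b,c}
pass 2: — fixpoint
  S: {a,c}  A: {b,c}

FIRST(A) = ["b", "c"]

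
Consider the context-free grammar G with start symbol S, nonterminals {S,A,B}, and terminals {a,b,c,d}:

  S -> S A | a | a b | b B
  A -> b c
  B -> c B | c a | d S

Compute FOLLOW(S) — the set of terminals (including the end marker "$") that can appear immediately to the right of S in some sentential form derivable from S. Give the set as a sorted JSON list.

FIRST iteration:
round 1:
  A via A→b c: +{b}
  B via B→c B: +{c}
  B via B→d S: +{d}
  S via S→a: +{a}
  S via S→b B: +{b}
  S: {a,b}  A: {b}  B: {c,d}
round 2: done
  S: {a,b}  A: {b}  B: {c,d}

FOLLOW iteration:
seed FOLLOW(S) with $
round 1:
  S→S A: FOLLOW(S) ⊇ FIRST(A) = {b}; new: +{b}
  S→S A: FOLLOW(A) ⊇ FOLLOW(S) ⊇ {$,b}; new: +{$,b}
  S→b B: FOLLOW(B) ⊇ FOLLOW(S) ⊇ {$,b}; new: +{$,b}
  FOLLOW(S)={$,b}  FOLLOW(A)={$,b}  FOLLOW(B)={$,b}
round 2: (stable)
  FOLLOW(S)={$,b}  FOLLOW(A)={$,b}  FOLLOW(B)={$,b}

FOLLOW(S) = ["$", "b"]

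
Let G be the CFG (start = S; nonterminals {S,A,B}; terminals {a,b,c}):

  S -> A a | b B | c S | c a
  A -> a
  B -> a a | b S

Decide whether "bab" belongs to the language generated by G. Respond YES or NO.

Convert to CNF:
  S -> A T0 | T1 B | T2 S | T2 T0
  A -> a
  B -> T0 T0 | T1 S
  T0 -> a
  T1 -> b
  T2 -> c

Fill CYK table bottom-up:
  T[0,0] 'b' = {T1}  orig:{}
  T[1,1] 'a' = {A,T0}  orig:{A}
  T[2,2] 'b' = {T1}  orig:{}
  T[0,1] 'ba' = ∅
  T[1,2] 'ab' = ∅
  T[0,2] 'bab' = ∅

S ∉ T[0,2] ⇒ NO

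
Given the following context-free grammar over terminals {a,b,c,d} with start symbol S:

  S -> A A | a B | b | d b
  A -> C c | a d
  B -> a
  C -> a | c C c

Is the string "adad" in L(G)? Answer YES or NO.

Convert to CNF:
  S -> A A | T1 B | T2 T3 | b
  A -> C T0 | T1 T2
  B -> a
  C -> T0 X4 | a
  T0 -> c
  T1 -> a
  T2 -> d
  T3 -> b
  X4 -> C T0

CYK fill:
  cell(0,0) a: {B,C,T1}  orig:{B,C}
  cell(1,1) d: {T2}  orig:{}
  cell(2,2) a: {B,C,T1}  orig:{B,C}
  cell(3,3) d: {T2}  orig:{}
  cell(0,1) ad: {A}
  cell(1,2) da: ∅
  cell(2,3) ad: {A}
  cell(0,2) ada: ∅
  cell(1,3) dad: ∅
  cell(0,3) adad: {S}

S ∈ T[0,3] ⇒ YES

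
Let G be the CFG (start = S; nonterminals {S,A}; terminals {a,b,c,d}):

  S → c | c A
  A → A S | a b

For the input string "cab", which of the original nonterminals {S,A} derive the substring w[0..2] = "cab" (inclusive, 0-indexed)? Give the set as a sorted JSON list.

CNF form of G:
  S -> T2 A | c
  A -> A S | T0 T1
  T0 -> a
  T1 -> b
  T2 -> c

CYK table (by increasing span) (cells [i..j] with 0 ≤ i ≤ j ≤ 2 only):
  [0..0]={S,T2}  "c"  orig:{S}
  [1..1]={T0}  "a"  orig:{}
  [2..2]={T1}  "b"  orig:{}
  [0..1]=∅  "ca"
  [1..2]={A}  "ab"
  [0..2]={S}  "cab"

Original NTs in T[0,2] deriving "cab": ["S"]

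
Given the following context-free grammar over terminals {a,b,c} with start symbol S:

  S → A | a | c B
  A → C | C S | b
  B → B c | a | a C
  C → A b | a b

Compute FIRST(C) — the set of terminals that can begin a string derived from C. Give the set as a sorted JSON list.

Compute FIRST by fixpoint:
round 1:
  A via A→b: +{b}
  B via B→a: +{a}
  C via C→A b: +{b}
  C via C→a b: +{a}
  S via S→A: +{b}
  S via S→a: +{a}
  S via S→c B: +{c}
  FIRST[S]={a,b,c}  FIRST[A]={b}  FIRST[B]={a}  FIRST[C]={a,b}
round 2:
  A via A→C: +{a}
  FIRST[S]={a,b,c}  FIRST[A]={a,b}  FIRST[B]={a}  FIRST[C]={a,b}
round 3: (stable)
  FIRST[S]={a,b,c}  FIRST[A]={a,b}  FIRST[B]={a}  FIRST[C]={a,b}

FIRST(C) = ["a", "b"]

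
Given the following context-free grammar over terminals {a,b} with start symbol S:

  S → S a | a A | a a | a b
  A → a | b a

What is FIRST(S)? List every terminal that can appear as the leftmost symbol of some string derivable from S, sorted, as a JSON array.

Compute FIRST by fixpoint:
[1]
  A via A→a: +{a}
  A via A→b a: +{b}
  S via S→a A: +{a}
  FIRST[S]={a}  FIRST[A]={a,b}
[2] done
  FIRST[S]={a}  FIRST[A]={a,b}

FIRST(S) = ["a"]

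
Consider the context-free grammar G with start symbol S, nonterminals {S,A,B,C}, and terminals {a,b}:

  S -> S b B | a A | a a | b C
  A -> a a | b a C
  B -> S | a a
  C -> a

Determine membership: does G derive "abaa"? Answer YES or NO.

Convert to CNF:
  S -> S X4 | T0 A | T0 T0 | T1 C
  A -> T0 T0 | T1 X2
  B -> S X3 | T0 A | T0 T0 | T1 C
  C -> a
  T0 -> a
  T1 -> b
  X2 -> T0 C
  X3 -> T1 B
  X4 -> T1 B

CYK table (by increasing span):
  cell(0,0) a: {C,T0}  orig:{C}
  cell(1,1) b: {T1}  orig:{}
  cell(2,2) a: {C,T0}  orig:{C}
  cell(3,3) a: {C,T0}  orig:{C}
  cell(0,1) ab: ∅
  cell(1,2) ba: {B,S}
  cell(2,3) aa: {A,B,S,X2}  orig:{A,B,S}
  cell(0,2) aba: ∅
  cell(1,3) baa: {A,X3,X4}  orig:{A}
  cell(0,3) abaa: {B,S}

S ∈ T[0,3] ⇒ YES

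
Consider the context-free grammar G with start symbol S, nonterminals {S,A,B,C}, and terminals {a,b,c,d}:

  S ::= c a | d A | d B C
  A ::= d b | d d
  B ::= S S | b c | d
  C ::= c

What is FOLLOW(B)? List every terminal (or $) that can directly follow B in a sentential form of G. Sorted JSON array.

Compute FIRST by fixpoint:
iter 1:
  A via A→d b: +{d}
  B via B→b c: +{b}
  B via B→d: +{d}
  C via C→c: +{c}
  S via S→c a: +{c}
  S via S→d A: +{d}
  S: {c,d}  A: {d}  B: {b,d}  C: {c}
iter 2:
  B via B→S S: +{c}
  S: {c,d}  A: {d}  B: {b,c,d}  C: {c}
iter 3: (no change)
  S: {c,d}  A: {d}  B: {b,c,d}  C: {c}

FOLLOW iteration:
initialize: $ ∈ FOLLOW(S)
round 1:
  B→S S: FOLLOW(S) ⊇ FIRST(S) = {c,d}; new: +{c,d}
  S→d A: FOLLOW(A) ⊇ FOLLOW(S) ⊇ {$,c,d}; new: +{$,c,d}
  S→d B C: FOLLOW(B) ⊇ FIRST(C) = {c}; new: +{c}
  S→d B C: FOLLOW(C) ⊇ FOLLOW(S) ⊇ {$,c,d}; new: +{$,c,d}
  FOLLOW(S)={$,c,d}  FOLLOW(A)={$,c,d}  FOLLOW(B)={c}  FOLLOW(C)={$,c,d}
round 2: (stable)
  FOLLOW(S)={$,c,d}  FOLLOW(A)={$,c,d}  FOLLOW(B)={c}  FOLLOW(C)={$,c,d}

FOLLOW(B) = ["c"]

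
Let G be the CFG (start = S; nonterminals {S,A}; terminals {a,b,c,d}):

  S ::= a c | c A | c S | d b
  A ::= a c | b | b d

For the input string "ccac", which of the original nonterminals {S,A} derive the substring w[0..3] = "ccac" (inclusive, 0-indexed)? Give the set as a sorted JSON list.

CNF form of G:
  S -> T0 T1 | T1 A | T1 S | T3 T2
  A -> T0 T1 | T2 T3 | b
  T0 -> a
  T1 -> c
  T2 -> b
  T3 -> d

CYK fill, restricted to cells inside w[0..3]:
  T[0,0] 'c' = {T1}  orig:{}
  T[1,1] 'c' = {T1}  orig:{}
  T[2,2] 'a' = {T0}  orig:{}
  T[3,3] 'c' = {T1}  orig:{}
  T[0,1] 'cc' = ∅
  T[1,2] 'ca' = ∅
  T[2,3] 'ac' = {A,S}
  T[0,2] 'cca' = ∅
  T[1,3] 'cac' = {S}
  T[0,3] 'ccac' = {S}

Original NTs in T[0,3] deriving "ccac": ["S"]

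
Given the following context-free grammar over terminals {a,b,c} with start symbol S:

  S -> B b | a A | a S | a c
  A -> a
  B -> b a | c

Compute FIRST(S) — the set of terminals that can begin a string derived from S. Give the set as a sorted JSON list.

Compute FIRST by fixpoint:
round 1:
  A via A→a: +{a}
  B via B→b a: +{b}
  B via B→c: +{c}
  S via S→B b: +{b,c}
  S via S→a A: +{a}
  FIRST(S)={a,b,c}  FIRST(A)={a}  FIRST(B)={b,c}
round 2: (no change)
  FIRST(S)={a,b,c}  FIRST(A)={a}  FIRST(B)={b,c}

FIRST(S) = ["a", "b", "c"]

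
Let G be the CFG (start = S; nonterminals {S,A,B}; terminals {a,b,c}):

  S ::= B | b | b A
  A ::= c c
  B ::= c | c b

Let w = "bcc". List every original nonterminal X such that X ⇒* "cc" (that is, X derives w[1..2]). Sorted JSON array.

Convert to CNF:
  S -> T0 T1 | T1 A | b | c
  A -> T0 T0
  B -> T0 T1 | c
  T0 -> c
  T1 -> b

CYK table (by increasing span) (cells [i..j] with 1 ≤ i ≤ j ≤ 2 only):
  cell(1,1) c: {B,S,T0}  orig:{B,S}
  cell(2,2) c: {B,S,T0}  orig:{B,S}
  cell(1,2) cc: {A}

Original NTs in T[1,2] deriving "cc": ["A"]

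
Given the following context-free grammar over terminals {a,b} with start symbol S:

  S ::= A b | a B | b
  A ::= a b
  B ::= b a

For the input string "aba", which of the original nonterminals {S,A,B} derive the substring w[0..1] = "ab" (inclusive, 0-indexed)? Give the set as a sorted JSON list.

CNF form of G:
  S -> A T1 | T0 B | b
  A -> T0 T1
  B -> T1 T0
  T0 -> a
  T1 -> b

CYK table (by increasing span), restricted to cells inside w[0..1]:
  T[0,0] 'a' = {T0}  orig:{}
  T[1,1] 'b' = {S,T1}  orig:{S}
  T[0,1] 'ab' = {A}

Original NTs in T[0,1] deriving "ab": ["A"]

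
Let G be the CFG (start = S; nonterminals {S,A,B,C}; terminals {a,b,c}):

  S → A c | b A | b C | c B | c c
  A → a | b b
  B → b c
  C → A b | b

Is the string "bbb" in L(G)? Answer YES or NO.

CNF form of G:
  S -> A T1 | T0 A | T0 C | T1 B | T1 T1
  A -> T0 T0 | a
  B -> T0 T1
  C -> A T0 | b
  T0 -> b
  T1 -> c

CYK table (by increasing span):
  cell(0,0) b: {C,T0}  orig:{C}
  cell(1,1) b: {C,T0}  orig:{C}
  cell(2,2) b: {C,T0}  orig:{C}
  cell(0,1) bb: {A,S}
  cell(1,2) bb: {A,S}
  cell(0,2) bbb: {C,S}

S ∈ T[0,2] ⇒ YES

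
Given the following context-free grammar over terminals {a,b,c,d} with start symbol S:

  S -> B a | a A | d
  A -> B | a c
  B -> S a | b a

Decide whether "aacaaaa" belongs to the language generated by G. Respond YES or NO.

CNF form of G:
  S -> B T0 | T0 A | d
  A -> S T0 | T0 T1 | T2 T0
  B -> S T0 | T2 T0
  T0 -> a
  T1 -> c
  T2 -> b

CYK table (by increasing span):
  T[0,0] 'a' = {T0}  orig:{}
  T[1,1] 'a' = {T0}  orig:{}
  T[2,2] 'c' = {T1}  orig:{}
  T[3,3] 'a' = {T0}  orig:{}
  T[4,4] 'a' = {T0}  orig:{}
  T[5,5] 'a' = {T0}  orig:{}
  T[6,6] 'a' = {T0}  orig:{}
  T[0,1] 'aa' = ∅
  T[1,2] 'ac' = {A}
  T[2,3] 'ca' = ∅
  T[3,4] 'aa' = ∅
  T[4,5] 'aa' = ∅
  T[5,6] 'aa' = ∅
  T[0,2] 'aac' = {S}
  T[1,3] 'aca' = ∅
  T[2,4] 'caa' = ∅
  T[3,5] 'aaa' = ∅
  T[4,6] 'aaa' = ∅
  T[0,3] 'aaca' = {A,B}
  T[1,4] 'acaa' = ∅
  T[2,5] 'caaa' = ∅
  T[3,6] 'aaaa' = ∅
  T[0,4] 'aacaa' = {S}
  T[1,5] 'acaaa' = ∅
  T[2,6] 'caaaa' = ∅
  T[0,5] 'aacaaa' = {A,B}
  T[1,6] 'acaaaa' = ∅
  T[0,6] 'aacaaaa' = {S}

S ∈ T[0,6] ⇒ YES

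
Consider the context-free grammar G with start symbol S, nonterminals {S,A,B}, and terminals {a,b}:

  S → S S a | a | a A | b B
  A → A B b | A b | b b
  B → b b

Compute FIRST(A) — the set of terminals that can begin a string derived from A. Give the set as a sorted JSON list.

Compute FIRST by fixpoint:
round 1:
  A via A→b b: +{b}
  B via B→b b: +{b}
  S via S→a: +{a}
  S via S→b B: +{b}
  S: {a,b}  A: {b}  B: {b}
round 2: (no change)
  S: {a,b}  A: {b}  B: {b}

FIRST(A) = ["b"]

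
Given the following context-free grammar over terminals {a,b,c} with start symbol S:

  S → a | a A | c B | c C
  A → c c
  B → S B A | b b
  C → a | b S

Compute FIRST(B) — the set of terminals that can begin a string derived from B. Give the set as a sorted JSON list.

FIRST sets, iterate to fixpoint:
pass 1:
  A via A→c c: +{c}
  B via B→b b: +{b}
  C via C→a: +{a}
  C via C→b S: +{b}
  S via S→a: +{a}
  S via S→c B: +{c}
  S: {a,c}  A: {c}  B: {b}  C: {a,b}
pass 2:
  B via B→S B A: +{a,c}
  S: {a,c}  A: {c}  B: {a,b,c}  C: {a,b}
pass 3: done
  S: {a,c}  A: {c}  B: {a,b,c}  C: {a,b}

FIRST(B) = ["a", "b", "c"]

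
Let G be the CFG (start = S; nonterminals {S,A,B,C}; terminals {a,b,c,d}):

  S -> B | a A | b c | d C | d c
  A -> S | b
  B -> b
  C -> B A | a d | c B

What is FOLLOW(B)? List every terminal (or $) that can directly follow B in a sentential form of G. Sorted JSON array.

FIRST sets, iterate to fixpoint:
iter 1:
  A via A→b: +{b}
  B via B→b: +{b}
  C via C→B A: +{b}
  C via C→a d: +{a}
  C via C→c B: +{c}
  S via S→B: +{b}
  S via S→a A: +{a}
  S via S→d C: +{d}
  S: {a,b,d}  A: {b}  B: {b}  C: {a,b,c}
iter 2:
  A via A→S: +{a,d}
  S: {a,b,d}  A: {a,b,d}  B: {b}  C: {a,b,c}
iter 3: done
  S: {a,b,d}  A: {a,b,d}  B: {b}  C: {a,b,c}

Compute FOLLOW by fixpoint:
initialize: $ ∈ FOLLOW(S)
[1]
  C→B A: FOLLOW(B) ⊇ FIRST(A) = {a,b,d}; new: +{a,b,d}
  S→B: FOLLOW(B) ⊇ FOLLOW(S) ⊇ {$}; new: +{$}
  S→a A: FOLLOW(A) ⊇ FOLLOW(S) ⊇ {$}; new: +{$}
  S→d C: FOLLOW(C) ⊇ FOLLOW(S) ⊇ {$}; new: +{$}
  FOLLOW[S]={$}  FOLLOW[A]={$}  FOLLOW[B]={$,a,b,d}  FOLLOW[C]={$}
[2] done
  FOLLOW[S]={$}  FOLLOW[A]={$}  FOLLOW[B]={$,a,b,d}  FOLLOW[C]={$}

FOLLOW(B) = ["$", "a", "b", "d"]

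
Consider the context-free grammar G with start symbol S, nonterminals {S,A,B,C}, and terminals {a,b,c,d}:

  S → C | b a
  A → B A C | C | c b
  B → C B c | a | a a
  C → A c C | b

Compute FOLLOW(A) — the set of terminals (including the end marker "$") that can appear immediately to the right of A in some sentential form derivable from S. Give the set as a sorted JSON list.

FIRST sets, iterate to fixpoint:
pass 1:
  A via A→c b: +{c}
  B via B→a: +{a}
  C via C→A c C: +{c}
  C via C→b: +{b}
  S via S→C: +{b,c}
  FIRST[S]={b,c}  FIRST[A]={c}  FIRST[B]={a}  FIRST[C]={b,c}
pass 2:
  A via A→B A C: +{a}
  A via A→C: +{b}
  B via B→C B c: +{b,c}
  C via C→A c C: +{a}
  S via S→C: +{a}
  FIRST[S]={a,b,c}  FIRST[A]={a,b,c}  FIRST[B]={a,b,c}  FIRST[C]={a,b,c}
pass 3: (no change)
  FIRST[S]={a,b,c}  FIRST[A]={a,b,c}  FIRST[B]={a,b,c}  FIRST[C]={a,b,c}

FOLLOW sets:
FOLLOW(S) := {$}
[1]
  A→B A C: FOLLOW(B) ⊇ FIRST(A) = {a,b,c}; new: +{a,b,c}
  A→B A C: FOLLOW(A) ⊇ FIRST(C) = {a,b,c}; new: +{a,b,c}
  A→B A C: FOLLOW(C) ⊇ FOLLOW(A) ⊇ {a,b,c}; new: +{a,b,c}
  S→C: FOLLOW(C) ⊇ FOLLOW(S) ⊇ {$}; new: +{$}
  FOLLOW(S)={$}  FOLLOW(A)={a,b,c}  FOLLOW(B)={a,b,c}  FOLLOW(C)={$,a,b,c}
[2] — fixpoint
  FOLLOW(S)={$}  FOLLOW(A)={a,b,c}  FOLLOW(B)={a,b,c}  FOLLOW(C)={$,a,b,c}

FOLLOW(A) = ["a", "b", "c"]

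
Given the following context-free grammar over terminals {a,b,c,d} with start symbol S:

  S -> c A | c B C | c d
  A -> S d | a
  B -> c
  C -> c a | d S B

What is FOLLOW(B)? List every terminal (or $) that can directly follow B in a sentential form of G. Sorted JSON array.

Compute FIRST by fixpoint:
iter 1:
  A via A→a: +{a}
  B via B→c: +{c}
  C via C→c a: +{c}
  C via C→d S B: +{d}
  S via S→c A: +{c}
  FIRST[S]={c}  FIRST[A]={a}  FIRST[B]={c}  FIRST[C]={c,d}
iter 2:
  A via A→S d: +{c}
  FIRST[S]={c}  FIRST[A]={a,c}  FIRST[B]={c}  FIRST[C]={c,d}
iter 3: done
  FIRST[S]={c}  FIRST[A]={a,c}  FIRST[B]={c}  FIRST[C]={c,d}

FOLLOW sets:
FOLLOW(S) := {$}
round 1:
  A→S d: FOLLOW(S) ⊇ FIRST(d) = {d}; new: +{d}
  C→d S B: FOLLOW(S) ⊇ FIRST(B) = {c}; new: +{c}
  S→c A: FOLLOW(A) ⊇ FOLLOW(S) ⊇ {$,c,d}; new: +{$,c,d}
  S→c B C: FOLLOW(B) ⊇ FIRST(C) = {c,d}; new: +{c,d}
  S→c B C: FOLLOW(C) ⊇ FOLLOW(S) ⊇ {$,c,d}; new: +{$,c,d}
  FOLLOW(S)={$,c,d}  FOLLOW(A)={$,c,d}  FOLLOW(B)={c,d}  FOLLOW(C)={$,c,d}
round 2:
  C→d S B: FOLLOW(B) ⊇ FOLLOW(C) ⊇ {$,c,d}; new: +{$}
  FOLLOW(S)={$,c,d}  FOLLOW(A)={$,c,d}  FOLLOW(B)={$,c,d}  FOLLOW(C)={$,c,d}
round 3: (stable)
  FOLLOW(S)={$,c,d}  FOLLOW(A)={$,c,d}  FOLLOW(B)={$,c,d}  FOLLOW(C)={$,c,d}

FOLLOW(B) = ["$", "c", "d"]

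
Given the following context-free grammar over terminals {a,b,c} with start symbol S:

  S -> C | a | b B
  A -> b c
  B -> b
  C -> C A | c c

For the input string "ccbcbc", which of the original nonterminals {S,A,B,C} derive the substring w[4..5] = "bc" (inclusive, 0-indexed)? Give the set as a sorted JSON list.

CNF form of G:
  S -> C A | T0 B | T1 T1 | a
  A -> T0 T1
  B -> b
  C -> C A | T1 T1
  T0 -> b
  T1 -> c

CYK fill — only the sub-triangle for w[4..5]:
  cell(4,4) b: {B,T0}  orig:{B}
  cell(5,5) c: {T1}  orig:{}
  cell(4,5) bc: {A}

Original NTs in T[4,5] deriving "bc": ["A"]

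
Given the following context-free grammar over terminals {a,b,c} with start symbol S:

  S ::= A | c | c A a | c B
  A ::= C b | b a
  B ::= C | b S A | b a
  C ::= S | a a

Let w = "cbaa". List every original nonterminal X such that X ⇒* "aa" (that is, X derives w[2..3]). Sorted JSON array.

CNF form of G:
  S -> C T0 | T0 T1 | T2 B | T2 X6 | c
  A -> C T0 | T0 T1
  B -> C T0 | T0 T1 | T0 X3 | T1 T1 | T2 B | T2 X4 | c
  C -> C T0 | T0 T1 | T1 T1 | T2 B | T2 X5 | c
  T0 -> b
  T1 -> a
  T2 -> c
  X3 -> S A
  X4 -> A T1
  X5 -> A T1
  X6 -> A T1

CYK table (by increasing span) (cells [i..j] with 2 ≤ i ≤ j ≤ 3 only):
  [2..2]={T1}  "a"  orig:{}
  [3..3]={T1}  "a"  orig:{}
  [2..3]={B,C}  "aa"

Original NTs in T[2,3] deriving "aa": ["B", "C"]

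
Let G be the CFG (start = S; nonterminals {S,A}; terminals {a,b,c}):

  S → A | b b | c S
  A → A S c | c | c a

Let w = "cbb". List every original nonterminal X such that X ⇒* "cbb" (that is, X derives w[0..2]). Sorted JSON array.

CNF form of G:
  S -> A X4 | T0 S | T0 T1 | T2 T2 | c
  A -> A X3 | T0 T1 | c
  T0 -> c
  T1 -> a
  T2 -> b
  X3 -> S T0
  X4 -> S T0

CYK fill — only the sub-triangle for w[0..2]:
  [0..0]={A,S,T0}  "c"  orig:{A,S}
  [1..1]={T2}  "b"  orig:{}
  [2..2]={T2}  "b"  orig:{}
  [0..1]=∅  "cb"
  [1..2]={S}  "bb"
  [0..2]={S}  "cbb"

Original NTs in T[0,2] deriving "cbb": ["S"]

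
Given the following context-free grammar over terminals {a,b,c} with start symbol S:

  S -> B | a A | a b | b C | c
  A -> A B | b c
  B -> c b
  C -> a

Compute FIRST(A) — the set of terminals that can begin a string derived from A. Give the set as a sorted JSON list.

FIRST sets, iterate to fixpoint:
pass 1:
  A via A→b c: +{b}
  B via B→c b: +{c}
  C via C→a: +{a}
  S via S→B: +{c}
  S via S→a A: +{a}
  S via S→b C: +{b}
  FIRST[S]={a,b,c}  FIRST[A]={b}  FIRST[B]={c}  FIRST[C]={a}
pass 2: — fixpoint
  FIRST[S]={a,b,c}  FIRST[A]={b}  FIRST[B]={c}  FIRST[C]={a}

FIRST(A) = ["b"]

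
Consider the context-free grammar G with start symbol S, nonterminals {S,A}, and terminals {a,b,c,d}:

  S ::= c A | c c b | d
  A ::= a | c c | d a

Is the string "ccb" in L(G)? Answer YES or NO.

CNF form of G:
  S -> T0 A | T0 X4 | d
  A -> T0 T0 | T1 T2 | a
  T0 -> c
  T1 -> d
  T2 -> a
  T3 -> b
  X4 -> T0 T3

CYK table (by increasing span):
  cell(0,0) c: {T0}  orig:{}
  cell(1,1) c: {T0}  orig:{}
  cell(2,2) b: {T3}  orig:{}
  cell(0,1) cc: {A}
  cell(1,2) cb: {X4}  orig:{}
  cell(0,2) ccb: {S}

S ∈ T[0,2] ⇒ YES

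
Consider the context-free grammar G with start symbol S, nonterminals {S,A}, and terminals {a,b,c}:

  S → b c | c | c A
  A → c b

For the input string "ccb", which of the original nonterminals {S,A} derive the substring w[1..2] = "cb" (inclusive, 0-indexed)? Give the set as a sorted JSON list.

CNF form of G:
  S -> T0 A | T1 T0 | c
  A -> T0 T1
  T0 -> c
  T1 -> b

CYK table (by increasing span) — only the sub-triangle for w[1..2]:
  cell(1,1) c: {S,T0}  orig:{S}
  cell(2,2) b: {T1}  orig:{}
  cell(1,2) cb: {A}

Original NTs in T[1,2] deriving "cb": ["A"]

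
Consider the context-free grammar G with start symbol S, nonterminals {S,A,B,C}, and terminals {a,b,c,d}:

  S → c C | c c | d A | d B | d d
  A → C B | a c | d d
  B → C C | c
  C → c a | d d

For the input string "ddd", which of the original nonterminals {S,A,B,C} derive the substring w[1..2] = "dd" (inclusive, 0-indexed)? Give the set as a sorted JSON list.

CNF form of G:
  S -> T1 C | T1 T1 | T2 A | T2 B | T2 T2
  A -> C B | T0 T1 | T2 T2
  B -> C C | c
  C -> T1 T0 | T2 T2
  T0 -> a
  T1 -> c
  T2 -> d

CYK fill — only the sub-triangle for w[1..2]:
  cell(1,1) d: {T2}  orig:{}
  cell(2,2) d: {T2}  orig:{}
  cell(1,2) dd: {A,C,S}

Original NTs in T[1,2] deriving "dd": ["A", "C", "S"]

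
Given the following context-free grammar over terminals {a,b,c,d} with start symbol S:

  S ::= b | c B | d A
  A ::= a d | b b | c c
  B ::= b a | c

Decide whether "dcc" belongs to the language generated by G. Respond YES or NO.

CNF form of G:
  S -> T1 A | T3 B | b
  A -> T0 T1 | T2 T2 | T3 T3
  B -> T2 T0 | c
  T0 -> a
  T1 -> d
  T2 -> b
  T3 -> c

CYK table (by increasing span):
  cell(0,0) d: {T1}  orig:{}
  cell(1,1) c: {B,T3}  orig:{B}
  cell(2,2) c: {B,T3}  orig:{B}
  cell(0,1) dc: ∅
  cell(1,2) cc: {A,S}
  cell(0,2) dcc: {S}

S ∈ T[0,2] ⇒ YES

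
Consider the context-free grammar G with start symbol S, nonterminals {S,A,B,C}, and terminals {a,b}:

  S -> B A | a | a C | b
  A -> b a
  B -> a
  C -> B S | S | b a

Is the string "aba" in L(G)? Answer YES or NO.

CNF form of G:
  S -> B A | T1 C | a | b
  A -> T0 T1
  B -> a
  C -> B A | B S | T0 T1 | T1 C | a | b
  T0 -> b
  T1 -> a

Fill CYK table bottom-up:
  cell(0,0) a: {B,C,S,T1}  orig:{B,C,S}
  cell(1,1) b: {C,S,T0}  orig:{C,S}
  cell(2,2) a: {B,C,S,T1}  orig:{B,C,S}
  cell(0,1) ab: {C,S}
  cell(1,2) ba: {A,C}
  cell(0,2) aba: {C,S}

S ∈ T[0,2] ⇒ YES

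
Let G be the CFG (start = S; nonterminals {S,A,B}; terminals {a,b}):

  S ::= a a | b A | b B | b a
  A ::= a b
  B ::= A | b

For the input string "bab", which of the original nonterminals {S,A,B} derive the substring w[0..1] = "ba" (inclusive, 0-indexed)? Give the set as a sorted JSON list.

Convert to CNF:
  S -> T0 T0 | T1 A | T1 B | T1 T0
  A -> T0 T1
  B -> T0 T1 | b
  T0 -> a
  T1 -> b

CYK fill — only the sub-triangle for w[0..1]:
  cell(0,0) b: {B,T1}  orig:{B}
  cell(1,1) a: {T0}  orig:{}
  cell(0,1) ba: {S}

Original NTs in T[0,1] deriving "ba": ["S"]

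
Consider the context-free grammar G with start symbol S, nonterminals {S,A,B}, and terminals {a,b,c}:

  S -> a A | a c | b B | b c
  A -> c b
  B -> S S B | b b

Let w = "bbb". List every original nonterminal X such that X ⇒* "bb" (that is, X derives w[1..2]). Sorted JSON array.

Convert to CNF:
  S -> T1 B | T1 T0 | T2 A | T2 T0
  A -> T0 T1
  B -> S X3 | T1 T1
  T0 -> c
  T1 -> b
  T2 -> a
  X3 -> S B

Fill CYK table bottom-up, restricted to cells inside w[1..2]:
  cell(1,1) b: {T1}  orig:{}
  cell(2,2) b: {T1}  orig:{}
  cell(1,2) bb: {B}

Original NTs in T[1,2] deriving "bb": ["B"]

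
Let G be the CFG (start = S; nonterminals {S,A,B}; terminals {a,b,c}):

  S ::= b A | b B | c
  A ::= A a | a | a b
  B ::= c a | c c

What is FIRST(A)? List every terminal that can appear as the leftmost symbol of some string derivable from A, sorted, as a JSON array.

FIRST sets, iterate to fixpoint:
[1]
  A via A→a: +{a}
  B via B→c a: +{c}
  S via S→b A: +{b}
  S via S→c: +{c}
  S: {b,c}  A: {a}  B: {c}
[2] — fixpoint
  S: {b,c}  A: {a}  B: {c}

FIRST(A) = ["a"]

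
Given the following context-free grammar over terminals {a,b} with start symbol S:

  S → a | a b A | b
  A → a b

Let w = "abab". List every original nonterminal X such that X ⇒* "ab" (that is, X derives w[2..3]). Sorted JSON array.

CNF form of G:
  S -> T0 X2 | a | b
  A -> T0 T1
  T0 -> a
  T1 -> b
  X2 -> T1 A

CYK fill (cells [i..j] with 2 ≤ i ≤ j ≤ 3 only):
  [2..2]={S,T0}  "a"  orig:{S}
  [3..3]={S,T1}  "b"  orig:{S}
  [2..3]={A}  "ab"

Original NTs in T[2,3] deriving "ab": ["A"]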